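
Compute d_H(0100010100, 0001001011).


XOR: 0101011111
Count of 1s: 7

7


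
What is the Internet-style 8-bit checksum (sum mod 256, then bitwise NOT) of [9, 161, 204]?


Sum = 374 mod 256 = 118
Complement = 137

137


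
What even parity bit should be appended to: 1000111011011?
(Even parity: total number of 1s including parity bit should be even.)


Number of 1s in data: 8
Parity bit: 0

0


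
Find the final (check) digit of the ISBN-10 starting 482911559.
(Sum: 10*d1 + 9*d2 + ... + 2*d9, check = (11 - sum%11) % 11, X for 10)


Weighted sum: 255
255 mod 11 = 2

Check digit: 9


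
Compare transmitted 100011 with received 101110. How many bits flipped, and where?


XOR: 001101

3 error(s) at position(s): 2, 3, 5


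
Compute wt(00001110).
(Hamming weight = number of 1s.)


Counting 1s in 00001110

3


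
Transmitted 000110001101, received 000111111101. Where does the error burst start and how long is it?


XOR: 000001110000

Burst at position 5, length 3


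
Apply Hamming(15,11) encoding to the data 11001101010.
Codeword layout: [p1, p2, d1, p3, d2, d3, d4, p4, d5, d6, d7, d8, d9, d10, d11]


Parity bits: p1=1, p2=1, p3=1, p4=0

111110001101010


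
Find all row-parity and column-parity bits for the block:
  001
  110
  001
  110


Row parities: 1010
Column parities: 000

Row P: 1010, Col P: 000, Corner: 0


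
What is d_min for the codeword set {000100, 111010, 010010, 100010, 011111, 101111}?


Comparing all pairs, minimum distance: 2
Can detect 1 errors, correct 0 errors

2


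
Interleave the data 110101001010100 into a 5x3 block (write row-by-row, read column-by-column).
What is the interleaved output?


Matrix:
  110
  101
  001
  010
  100
Read columns: 110011001001100

110011001001100


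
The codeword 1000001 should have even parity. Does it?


Number of 1s: 2

Yes, parity is correct (2 ones)


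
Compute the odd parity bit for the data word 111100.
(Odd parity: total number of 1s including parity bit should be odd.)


Number of 1s in data: 4
Parity bit: 1

1


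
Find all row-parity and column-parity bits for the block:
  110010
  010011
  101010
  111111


Row parities: 1110
Column parities: 110100

Row P: 1110, Col P: 110100, Corner: 1


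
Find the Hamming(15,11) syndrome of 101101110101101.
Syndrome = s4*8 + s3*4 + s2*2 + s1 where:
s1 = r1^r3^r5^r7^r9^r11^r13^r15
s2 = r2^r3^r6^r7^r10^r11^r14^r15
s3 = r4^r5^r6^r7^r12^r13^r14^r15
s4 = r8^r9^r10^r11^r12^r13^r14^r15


s1=1, s2=1, s3=0, s4=1

Syndrome = 11 (error at position 11)


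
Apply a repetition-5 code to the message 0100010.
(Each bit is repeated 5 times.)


Each bit -> 5 copies

00000111110000000000000001111100000


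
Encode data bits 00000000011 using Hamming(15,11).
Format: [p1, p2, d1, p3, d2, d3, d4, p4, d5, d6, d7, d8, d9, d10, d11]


Parity bits: p1=1, p2=0, p3=0, p4=0

100000000000011


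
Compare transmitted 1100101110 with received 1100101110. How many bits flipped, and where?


XOR: 0000000000

0 errors (received matches sent)


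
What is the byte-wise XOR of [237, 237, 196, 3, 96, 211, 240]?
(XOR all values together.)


XOR chain: 237 ^ 237 ^ 196 ^ 3 ^ 96 ^ 211 ^ 240 = 132

132


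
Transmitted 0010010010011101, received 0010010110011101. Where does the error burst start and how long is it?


XOR: 0000000100000000

Burst at position 7, length 1


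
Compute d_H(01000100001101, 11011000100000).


XOR: 10011100101101
Count of 1s: 8

8


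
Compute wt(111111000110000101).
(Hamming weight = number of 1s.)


Counting 1s in 111111000110000101

10


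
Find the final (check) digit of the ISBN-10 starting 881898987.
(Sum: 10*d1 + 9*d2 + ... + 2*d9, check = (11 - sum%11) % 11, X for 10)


Weighted sum: 384
384 mod 11 = 10

Check digit: 1


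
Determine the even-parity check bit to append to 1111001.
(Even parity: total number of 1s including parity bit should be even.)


Number of 1s in data: 5
Parity bit: 1

1


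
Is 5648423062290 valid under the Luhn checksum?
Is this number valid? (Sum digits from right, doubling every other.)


Luhn sum = 51
51 mod 10 = 1

Invalid (Luhn sum mod 10 = 1)


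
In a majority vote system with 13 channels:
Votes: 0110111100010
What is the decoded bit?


Ones: 7 out of 13
Threshold: 7

1 (7/13 voted 1)


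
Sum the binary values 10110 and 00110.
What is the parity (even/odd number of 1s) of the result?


10110 = 22
00110 = 6
Sum = 28 = 11100
1s count = 3

odd parity (3 ones in 11100)


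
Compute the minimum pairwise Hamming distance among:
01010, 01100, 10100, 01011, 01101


Comparing all pairs, minimum distance: 1
Can detect 0 errors, correct 0 errors

1


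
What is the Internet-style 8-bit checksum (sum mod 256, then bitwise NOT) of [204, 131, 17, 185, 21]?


Sum = 558 mod 256 = 46
Complement = 209

209


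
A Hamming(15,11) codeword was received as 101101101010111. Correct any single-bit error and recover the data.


Syndrome = 9: error at position 9

Data: 10110010111 (corrected bit 9)


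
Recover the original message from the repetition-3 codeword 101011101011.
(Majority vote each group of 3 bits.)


Groups: 101, 011, 101, 011
Majority votes: 1111

1111


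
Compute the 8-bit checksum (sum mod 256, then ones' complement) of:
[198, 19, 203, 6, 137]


Sum = 563 mod 256 = 51
Complement = 204

204


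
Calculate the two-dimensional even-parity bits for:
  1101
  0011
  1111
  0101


Row parities: 1000
Column parities: 0100

Row P: 1000, Col P: 0100, Corner: 1


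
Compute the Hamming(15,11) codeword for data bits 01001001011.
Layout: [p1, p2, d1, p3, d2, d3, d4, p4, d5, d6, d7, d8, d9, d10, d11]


Parity bits: p1=1, p2=0, p3=0, p4=0

100010001001011


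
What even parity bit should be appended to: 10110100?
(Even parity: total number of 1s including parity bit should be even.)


Number of 1s in data: 4
Parity bit: 0

0


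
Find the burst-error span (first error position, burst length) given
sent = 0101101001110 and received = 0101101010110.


XOR: 0000000011000

Burst at position 8, length 2


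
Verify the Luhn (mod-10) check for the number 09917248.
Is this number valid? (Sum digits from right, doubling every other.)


Luhn sum = 42
42 mod 10 = 2

Invalid (Luhn sum mod 10 = 2)


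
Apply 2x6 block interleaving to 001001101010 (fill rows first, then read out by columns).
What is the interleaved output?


Matrix:
  001001
  101010
Read columns: 010011000110

010011000110


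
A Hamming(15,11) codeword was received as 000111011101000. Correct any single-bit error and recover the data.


Syndrome = 0: no error detected

Data: 01101101000 (no errors)


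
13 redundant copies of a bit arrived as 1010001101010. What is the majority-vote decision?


Ones: 6 out of 13
Threshold: 7

0 (6/13 voted 1)


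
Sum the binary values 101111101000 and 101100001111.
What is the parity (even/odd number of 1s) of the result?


101111101000 = 3048
101100001111 = 2831
Sum = 5879 = 1011011110111
1s count = 10

even parity (10 ones in 1011011110111)


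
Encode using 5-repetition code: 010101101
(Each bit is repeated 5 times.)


Each bit -> 5 copies

000001111100000111110000011111111110000011111


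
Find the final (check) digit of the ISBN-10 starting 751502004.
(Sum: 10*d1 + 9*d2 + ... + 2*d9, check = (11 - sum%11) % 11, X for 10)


Weighted sum: 176
176 mod 11 = 0

Check digit: 0


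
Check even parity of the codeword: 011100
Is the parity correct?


Number of 1s: 3

No, parity error (3 ones)


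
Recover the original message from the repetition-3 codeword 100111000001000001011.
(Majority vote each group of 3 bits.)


Groups: 100, 111, 000, 001, 000, 001, 011
Majority votes: 0100001

0100001


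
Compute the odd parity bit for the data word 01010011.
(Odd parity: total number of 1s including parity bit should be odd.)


Number of 1s in data: 4
Parity bit: 1

1


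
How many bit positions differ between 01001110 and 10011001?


XOR: 11010111
Count of 1s: 6

6


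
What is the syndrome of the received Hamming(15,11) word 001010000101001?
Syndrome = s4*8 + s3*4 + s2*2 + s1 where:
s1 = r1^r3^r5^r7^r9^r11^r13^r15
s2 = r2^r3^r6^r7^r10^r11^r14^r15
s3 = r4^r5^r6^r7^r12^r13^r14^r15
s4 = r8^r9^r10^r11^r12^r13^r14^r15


s1=1, s2=1, s3=1, s4=1

Syndrome = 15 (error at position 15)


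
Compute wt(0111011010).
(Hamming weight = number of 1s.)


Counting 1s in 0111011010

6


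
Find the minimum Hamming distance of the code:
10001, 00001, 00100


Comparing all pairs, minimum distance: 1
Can detect 0 errors, correct 0 errors

1


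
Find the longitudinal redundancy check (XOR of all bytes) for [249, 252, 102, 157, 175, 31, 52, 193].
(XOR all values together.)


XOR chain: 249 ^ 252 ^ 102 ^ 157 ^ 175 ^ 31 ^ 52 ^ 193 = 187

187


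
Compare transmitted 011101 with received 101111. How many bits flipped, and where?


XOR: 110010

3 error(s) at position(s): 0, 1, 4


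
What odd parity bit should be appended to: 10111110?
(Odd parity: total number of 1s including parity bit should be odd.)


Number of 1s in data: 6
Parity bit: 1

1


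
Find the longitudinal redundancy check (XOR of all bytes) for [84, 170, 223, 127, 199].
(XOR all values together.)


XOR chain: 84 ^ 170 ^ 223 ^ 127 ^ 199 = 153

153


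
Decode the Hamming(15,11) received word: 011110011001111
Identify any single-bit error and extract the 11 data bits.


Syndrome = 1: error at position 1

Data: 11001001111 (corrected bit 1)


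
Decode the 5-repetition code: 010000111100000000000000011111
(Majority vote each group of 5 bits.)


Groups: 01000, 01111, 00000, 00000, 00000, 11111
Majority votes: 010001

010001


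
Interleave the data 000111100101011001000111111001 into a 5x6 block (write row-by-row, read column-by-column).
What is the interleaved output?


Matrix:
  000111
  100101
  011001
  000111
  111001
Read columns: 010010010100101110101001011111

010010010100101110101001011111


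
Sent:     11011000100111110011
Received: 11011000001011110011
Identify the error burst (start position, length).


XOR: 00000000101100000000

Burst at position 8, length 4


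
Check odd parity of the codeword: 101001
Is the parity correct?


Number of 1s: 3

Yes, parity is correct (3 ones)


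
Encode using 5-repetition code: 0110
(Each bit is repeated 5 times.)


Each bit -> 5 copies

00000111111111100000


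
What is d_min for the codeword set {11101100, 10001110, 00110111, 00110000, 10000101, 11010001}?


Comparing all pairs, minimum distance: 3
Can detect 2 errors, correct 1 errors

3


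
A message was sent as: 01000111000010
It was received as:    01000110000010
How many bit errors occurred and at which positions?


XOR: 00000001000000

1 error(s) at position(s): 7


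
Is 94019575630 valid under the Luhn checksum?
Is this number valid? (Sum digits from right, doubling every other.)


Luhn sum = 49
49 mod 10 = 9

Invalid (Luhn sum mod 10 = 9)


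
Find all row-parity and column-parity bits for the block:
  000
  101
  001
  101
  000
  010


Row parities: 001001
Column parities: 011

Row P: 001001, Col P: 011, Corner: 0


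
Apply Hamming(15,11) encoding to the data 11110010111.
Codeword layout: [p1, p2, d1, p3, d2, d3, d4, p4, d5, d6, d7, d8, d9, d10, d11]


Parity bits: p1=0, p2=0, p3=0, p4=0

001011100010111


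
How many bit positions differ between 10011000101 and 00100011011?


XOR: 10111011110
Count of 1s: 8

8


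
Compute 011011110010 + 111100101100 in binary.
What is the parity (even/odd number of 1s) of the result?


011011110010 = 1778
111100101100 = 3884
Sum = 5662 = 1011000011110
1s count = 7

odd parity (7 ones in 1011000011110)


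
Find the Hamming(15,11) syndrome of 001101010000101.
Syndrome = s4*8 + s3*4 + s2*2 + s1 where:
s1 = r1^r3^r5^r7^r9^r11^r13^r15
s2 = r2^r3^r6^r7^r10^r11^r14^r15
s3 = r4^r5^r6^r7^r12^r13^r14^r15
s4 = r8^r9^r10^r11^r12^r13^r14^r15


s1=1, s2=1, s3=0, s4=1

Syndrome = 11 (error at position 11)


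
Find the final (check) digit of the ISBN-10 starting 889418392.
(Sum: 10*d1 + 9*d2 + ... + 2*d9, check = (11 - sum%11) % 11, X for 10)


Weighted sum: 341
341 mod 11 = 0

Check digit: 0


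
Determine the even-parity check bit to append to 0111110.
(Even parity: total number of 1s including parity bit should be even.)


Number of 1s in data: 5
Parity bit: 1

1


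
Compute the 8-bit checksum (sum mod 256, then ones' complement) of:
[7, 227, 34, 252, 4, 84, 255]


Sum = 863 mod 256 = 95
Complement = 160

160


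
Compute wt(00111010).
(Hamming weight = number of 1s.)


Counting 1s in 00111010

4


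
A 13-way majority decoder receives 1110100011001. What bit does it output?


Ones: 7 out of 13
Threshold: 7

1 (7/13 voted 1)


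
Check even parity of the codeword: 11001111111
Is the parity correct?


Number of 1s: 9

No, parity error (9 ones)


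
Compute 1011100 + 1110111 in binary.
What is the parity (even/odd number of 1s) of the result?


1011100 = 92
1110111 = 119
Sum = 211 = 11010011
1s count = 5

odd parity (5 ones in 11010011)


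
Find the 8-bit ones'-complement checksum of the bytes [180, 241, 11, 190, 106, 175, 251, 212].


Sum = 1366 mod 256 = 86
Complement = 169

169


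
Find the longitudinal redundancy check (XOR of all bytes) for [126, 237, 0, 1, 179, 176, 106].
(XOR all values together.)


XOR chain: 126 ^ 237 ^ 0 ^ 1 ^ 179 ^ 176 ^ 106 = 251

251


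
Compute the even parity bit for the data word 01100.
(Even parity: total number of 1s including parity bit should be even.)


Number of 1s in data: 2
Parity bit: 0

0


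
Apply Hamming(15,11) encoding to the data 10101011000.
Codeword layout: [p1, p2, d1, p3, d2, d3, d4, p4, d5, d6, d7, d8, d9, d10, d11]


Parity bits: p1=1, p2=1, p3=0, p4=1

111001011011000


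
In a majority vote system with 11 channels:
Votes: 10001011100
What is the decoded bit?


Ones: 5 out of 11
Threshold: 6

0 (5/11 voted 1)


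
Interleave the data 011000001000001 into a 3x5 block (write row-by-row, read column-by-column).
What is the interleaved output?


Matrix:
  01100
  00010
  00001
Read columns: 000100100010001

000100100010001


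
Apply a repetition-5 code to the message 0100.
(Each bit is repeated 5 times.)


Each bit -> 5 copies

00000111110000000000


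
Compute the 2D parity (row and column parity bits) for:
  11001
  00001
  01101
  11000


Row parities: 1110
Column parities: 01101

Row P: 1110, Col P: 01101, Corner: 1


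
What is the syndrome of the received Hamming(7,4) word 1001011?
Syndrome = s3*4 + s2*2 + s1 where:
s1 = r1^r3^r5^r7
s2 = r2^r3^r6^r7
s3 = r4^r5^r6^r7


s1=0, s2=0, s3=1

Syndrome = 4 (error at position 4)


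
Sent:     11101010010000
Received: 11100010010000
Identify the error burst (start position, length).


XOR: 00001000000000

Burst at position 4, length 1


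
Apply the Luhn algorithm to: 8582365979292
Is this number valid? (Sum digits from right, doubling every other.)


Luhn sum = 70
70 mod 10 = 0

Valid (Luhn sum mod 10 = 0)


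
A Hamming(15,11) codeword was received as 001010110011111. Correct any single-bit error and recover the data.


Syndrome = 2: error at position 2

Data: 11010011111 (corrected bit 2)


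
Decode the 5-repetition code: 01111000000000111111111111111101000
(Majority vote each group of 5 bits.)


Groups: 01111, 00000, 00001, 11111, 11111, 11111, 01000
Majority votes: 1001110

1001110


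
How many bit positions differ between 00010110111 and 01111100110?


XOR: 01101010001
Count of 1s: 5

5


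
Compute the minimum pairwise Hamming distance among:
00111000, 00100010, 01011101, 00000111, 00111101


Comparing all pairs, minimum distance: 2
Can detect 1 errors, correct 0 errors

2


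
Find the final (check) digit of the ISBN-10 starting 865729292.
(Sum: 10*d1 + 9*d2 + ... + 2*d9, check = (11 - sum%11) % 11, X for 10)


Weighted sum: 319
319 mod 11 = 0

Check digit: 0


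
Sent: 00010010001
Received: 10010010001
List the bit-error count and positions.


XOR: 10000000000

1 error(s) at position(s): 0


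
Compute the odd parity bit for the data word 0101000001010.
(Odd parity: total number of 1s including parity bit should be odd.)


Number of 1s in data: 4
Parity bit: 1

1


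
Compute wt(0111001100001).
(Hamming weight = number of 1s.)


Counting 1s in 0111001100001

6


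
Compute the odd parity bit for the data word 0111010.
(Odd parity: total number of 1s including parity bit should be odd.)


Number of 1s in data: 4
Parity bit: 1

1


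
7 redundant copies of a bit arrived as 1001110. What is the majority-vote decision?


Ones: 4 out of 7
Threshold: 4

1 (4/7 voted 1)


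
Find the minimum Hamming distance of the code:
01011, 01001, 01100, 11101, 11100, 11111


Comparing all pairs, minimum distance: 1
Can detect 0 errors, correct 0 errors

1


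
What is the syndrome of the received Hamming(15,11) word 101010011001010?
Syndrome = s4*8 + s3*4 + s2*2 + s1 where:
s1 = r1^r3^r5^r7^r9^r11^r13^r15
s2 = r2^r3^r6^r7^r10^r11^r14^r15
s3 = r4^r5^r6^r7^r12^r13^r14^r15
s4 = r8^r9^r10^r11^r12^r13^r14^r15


s1=0, s2=0, s3=1, s4=0

Syndrome = 4 (error at position 4)


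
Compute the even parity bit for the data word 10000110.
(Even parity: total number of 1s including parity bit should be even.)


Number of 1s in data: 3
Parity bit: 1

1


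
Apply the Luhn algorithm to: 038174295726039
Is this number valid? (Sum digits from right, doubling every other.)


Luhn sum = 72
72 mod 10 = 2

Invalid (Luhn sum mod 10 = 2)


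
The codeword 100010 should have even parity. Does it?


Number of 1s: 2

Yes, parity is correct (2 ones)


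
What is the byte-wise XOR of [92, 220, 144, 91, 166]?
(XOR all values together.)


XOR chain: 92 ^ 220 ^ 144 ^ 91 ^ 166 = 237

237


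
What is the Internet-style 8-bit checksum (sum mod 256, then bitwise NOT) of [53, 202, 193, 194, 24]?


Sum = 666 mod 256 = 154
Complement = 101

101


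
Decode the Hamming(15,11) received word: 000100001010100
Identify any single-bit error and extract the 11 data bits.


Syndrome = 11: error at position 11

Data: 00001000100 (corrected bit 11)


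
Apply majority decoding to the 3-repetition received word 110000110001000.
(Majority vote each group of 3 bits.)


Groups: 110, 000, 110, 001, 000
Majority votes: 10100

10100


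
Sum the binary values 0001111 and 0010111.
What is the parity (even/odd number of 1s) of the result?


0001111 = 15
0010111 = 23
Sum = 38 = 100110
1s count = 3

odd parity (3 ones in 100110)


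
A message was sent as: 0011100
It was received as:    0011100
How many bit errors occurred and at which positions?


XOR: 0000000

0 errors (received matches sent)


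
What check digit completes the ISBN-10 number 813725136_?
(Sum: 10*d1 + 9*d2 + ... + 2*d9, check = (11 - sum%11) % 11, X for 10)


Weighted sum: 224
224 mod 11 = 4

Check digit: 7


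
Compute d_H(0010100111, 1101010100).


XOR: 1111110011
Count of 1s: 8

8


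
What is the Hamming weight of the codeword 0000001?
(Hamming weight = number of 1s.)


Counting 1s in 0000001

1


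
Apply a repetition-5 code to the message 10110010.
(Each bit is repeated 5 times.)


Each bit -> 5 copies

1111100000111111111100000000001111100000


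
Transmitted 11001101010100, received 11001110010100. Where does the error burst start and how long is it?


XOR: 00000011000000

Burst at position 6, length 2


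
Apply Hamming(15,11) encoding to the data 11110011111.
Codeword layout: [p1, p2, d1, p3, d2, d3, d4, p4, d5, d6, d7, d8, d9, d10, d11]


Parity bits: p1=0, p2=0, p3=1, p4=1

001111110011111


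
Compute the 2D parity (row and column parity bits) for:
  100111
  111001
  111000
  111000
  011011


Row parities: 00110
Column parities: 000101

Row P: 00110, Col P: 000101, Corner: 0


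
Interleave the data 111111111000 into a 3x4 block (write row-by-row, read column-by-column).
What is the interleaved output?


Matrix:
  1111
  1111
  1000
Read columns: 111110110110

111110110110


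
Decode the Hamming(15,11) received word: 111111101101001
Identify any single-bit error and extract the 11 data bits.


Syndrome = 0: no error detected

Data: 11111101001 (no errors)


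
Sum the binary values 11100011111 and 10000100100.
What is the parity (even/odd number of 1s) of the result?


11100011111 = 1823
10000100100 = 1060
Sum = 2883 = 101101000011
1s count = 6

even parity (6 ones in 101101000011)


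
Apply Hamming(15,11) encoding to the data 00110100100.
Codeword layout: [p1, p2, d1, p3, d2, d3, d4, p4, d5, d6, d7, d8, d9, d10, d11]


Parity bits: p1=0, p2=1, p3=1, p4=0

010101100100100


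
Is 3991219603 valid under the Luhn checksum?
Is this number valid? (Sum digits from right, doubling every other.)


Luhn sum = 48
48 mod 10 = 8

Invalid (Luhn sum mod 10 = 8)


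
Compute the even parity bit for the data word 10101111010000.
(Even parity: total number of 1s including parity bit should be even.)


Number of 1s in data: 7
Parity bit: 1

1


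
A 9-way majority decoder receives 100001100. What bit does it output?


Ones: 3 out of 9
Threshold: 5

0 (3/9 voted 1)


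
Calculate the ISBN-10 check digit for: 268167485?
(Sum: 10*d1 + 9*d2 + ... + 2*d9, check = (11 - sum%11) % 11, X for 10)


Weighted sum: 266
266 mod 11 = 2

Check digit: 9


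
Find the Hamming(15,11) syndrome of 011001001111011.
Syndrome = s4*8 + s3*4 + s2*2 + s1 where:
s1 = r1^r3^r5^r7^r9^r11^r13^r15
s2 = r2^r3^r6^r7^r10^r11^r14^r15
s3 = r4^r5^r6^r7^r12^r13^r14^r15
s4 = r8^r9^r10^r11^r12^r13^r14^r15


s1=0, s2=1, s3=0, s4=0

Syndrome = 2 (error at position 2)


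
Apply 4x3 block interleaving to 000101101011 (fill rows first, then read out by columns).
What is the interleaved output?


Matrix:
  000
  101
  101
  011
Read columns: 011000010111

011000010111


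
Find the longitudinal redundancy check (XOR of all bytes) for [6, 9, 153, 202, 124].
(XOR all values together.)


XOR chain: 6 ^ 9 ^ 153 ^ 202 ^ 124 = 32

32


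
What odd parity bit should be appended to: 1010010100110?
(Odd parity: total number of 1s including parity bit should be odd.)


Number of 1s in data: 6
Parity bit: 1

1


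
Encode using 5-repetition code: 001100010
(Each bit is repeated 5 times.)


Each bit -> 5 copies

000000000011111111110000000000000001111100000


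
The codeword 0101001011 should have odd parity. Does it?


Number of 1s: 5

Yes, parity is correct (5 ones)


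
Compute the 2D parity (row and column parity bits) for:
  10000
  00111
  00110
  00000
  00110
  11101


Row parities: 110000
Column parities: 01010

Row P: 110000, Col P: 01010, Corner: 0


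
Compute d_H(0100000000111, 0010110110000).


XOR: 0110110110111
Count of 1s: 9

9


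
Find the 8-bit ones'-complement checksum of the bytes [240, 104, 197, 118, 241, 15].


Sum = 915 mod 256 = 147
Complement = 108

108


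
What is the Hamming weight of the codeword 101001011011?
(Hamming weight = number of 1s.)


Counting 1s in 101001011011

7


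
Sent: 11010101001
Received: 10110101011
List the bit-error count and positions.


XOR: 01100000010

3 error(s) at position(s): 1, 2, 9


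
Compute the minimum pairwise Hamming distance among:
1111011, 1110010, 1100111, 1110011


Comparing all pairs, minimum distance: 1
Can detect 0 errors, correct 0 errors

1


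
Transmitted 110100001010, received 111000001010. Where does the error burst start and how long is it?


XOR: 001100000000

Burst at position 2, length 2


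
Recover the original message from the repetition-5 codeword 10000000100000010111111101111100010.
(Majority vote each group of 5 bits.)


Groups: 10000, 00010, 00000, 10111, 11110, 11111, 00010
Majority votes: 0001110

0001110


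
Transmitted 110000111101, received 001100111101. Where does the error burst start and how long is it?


XOR: 111100000000

Burst at position 0, length 4


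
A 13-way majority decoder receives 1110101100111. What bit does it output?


Ones: 9 out of 13
Threshold: 7

1 (9/13 voted 1)


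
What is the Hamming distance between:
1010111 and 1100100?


XOR: 0110011
Count of 1s: 4

4


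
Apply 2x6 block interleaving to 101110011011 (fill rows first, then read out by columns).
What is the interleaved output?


Matrix:
  101110
  011011
Read columns: 100111101101

100111101101


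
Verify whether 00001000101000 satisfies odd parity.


Number of 1s: 3

Yes, parity is correct (3 ones)


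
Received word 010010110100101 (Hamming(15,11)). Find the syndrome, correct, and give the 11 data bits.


Syndrome = 0: no error detected

Data: 01010100101 (no errors)


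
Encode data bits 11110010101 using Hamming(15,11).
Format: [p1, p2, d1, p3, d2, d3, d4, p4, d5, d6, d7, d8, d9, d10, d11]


Parity bits: p1=0, p2=1, p3=1, p4=1

011111110010101


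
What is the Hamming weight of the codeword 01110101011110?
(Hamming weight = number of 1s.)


Counting 1s in 01110101011110

9


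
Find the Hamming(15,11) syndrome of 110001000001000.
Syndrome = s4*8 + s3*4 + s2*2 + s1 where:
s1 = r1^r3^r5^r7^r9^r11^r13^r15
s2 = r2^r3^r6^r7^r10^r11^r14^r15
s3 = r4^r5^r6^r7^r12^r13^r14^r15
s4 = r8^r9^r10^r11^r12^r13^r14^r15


s1=1, s2=0, s3=0, s4=1

Syndrome = 9 (error at position 9)


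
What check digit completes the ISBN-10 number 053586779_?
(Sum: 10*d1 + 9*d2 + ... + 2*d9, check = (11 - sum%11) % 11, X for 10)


Weighted sum: 249
249 mod 11 = 7

Check digit: 4


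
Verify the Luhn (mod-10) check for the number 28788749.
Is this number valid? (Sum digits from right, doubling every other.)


Luhn sum = 56
56 mod 10 = 6

Invalid (Luhn sum mod 10 = 6)


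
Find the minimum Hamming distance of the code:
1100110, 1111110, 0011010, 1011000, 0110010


Comparing all pairs, minimum distance: 2
Can detect 1 errors, correct 0 errors

2


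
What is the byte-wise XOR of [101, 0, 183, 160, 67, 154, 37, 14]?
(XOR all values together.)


XOR chain: 101 ^ 0 ^ 183 ^ 160 ^ 67 ^ 154 ^ 37 ^ 14 = 128

128


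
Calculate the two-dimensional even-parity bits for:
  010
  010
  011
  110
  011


Row parities: 11000
Column parities: 110

Row P: 11000, Col P: 110, Corner: 0


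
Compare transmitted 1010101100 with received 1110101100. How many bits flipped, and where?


XOR: 0100000000

1 error(s) at position(s): 1


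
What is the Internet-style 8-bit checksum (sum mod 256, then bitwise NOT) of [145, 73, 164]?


Sum = 382 mod 256 = 126
Complement = 129

129


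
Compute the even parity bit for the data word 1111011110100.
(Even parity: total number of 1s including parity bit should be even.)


Number of 1s in data: 9
Parity bit: 1

1


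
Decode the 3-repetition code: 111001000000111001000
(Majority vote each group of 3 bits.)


Groups: 111, 001, 000, 000, 111, 001, 000
Majority votes: 1000100

1000100


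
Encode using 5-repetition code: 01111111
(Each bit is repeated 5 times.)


Each bit -> 5 copies

0000011111111111111111111111111111111111


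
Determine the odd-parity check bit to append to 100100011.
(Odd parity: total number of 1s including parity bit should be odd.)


Number of 1s in data: 4
Parity bit: 1

1


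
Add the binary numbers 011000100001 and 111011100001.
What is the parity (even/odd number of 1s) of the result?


011000100001 = 1569
111011100001 = 3809
Sum = 5378 = 1010100000010
1s count = 4

even parity (4 ones in 1010100000010)


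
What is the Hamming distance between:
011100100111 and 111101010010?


XOR: 100001110101
Count of 1s: 6

6


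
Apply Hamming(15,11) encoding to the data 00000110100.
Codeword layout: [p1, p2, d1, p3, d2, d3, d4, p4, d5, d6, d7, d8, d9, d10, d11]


Parity bits: p1=0, p2=0, p3=1, p4=1

000100010110100


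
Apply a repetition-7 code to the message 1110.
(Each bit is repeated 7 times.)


Each bit -> 7 copies

1111111111111111111110000000


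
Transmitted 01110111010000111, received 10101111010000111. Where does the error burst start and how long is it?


XOR: 11011000000000000

Burst at position 0, length 5


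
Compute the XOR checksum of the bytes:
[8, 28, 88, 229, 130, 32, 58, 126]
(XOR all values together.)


XOR chain: 8 ^ 28 ^ 88 ^ 229 ^ 130 ^ 32 ^ 58 ^ 126 = 79

79


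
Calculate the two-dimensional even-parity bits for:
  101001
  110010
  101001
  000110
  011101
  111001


Row parities: 111000
Column parities: 010000

Row P: 111000, Col P: 010000, Corner: 1


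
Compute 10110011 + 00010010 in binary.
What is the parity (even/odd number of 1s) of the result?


10110011 = 179
00010010 = 18
Sum = 197 = 11000101
1s count = 4

even parity (4 ones in 11000101)


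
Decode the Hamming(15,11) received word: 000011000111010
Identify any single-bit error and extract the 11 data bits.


Syndrome = 0: no error detected

Data: 01100111010 (no errors)


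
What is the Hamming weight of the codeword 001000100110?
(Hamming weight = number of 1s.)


Counting 1s in 001000100110

4


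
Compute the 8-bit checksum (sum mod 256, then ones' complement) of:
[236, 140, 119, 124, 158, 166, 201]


Sum = 1144 mod 256 = 120
Complement = 135

135


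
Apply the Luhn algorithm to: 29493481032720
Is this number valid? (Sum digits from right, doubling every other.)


Luhn sum = 66
66 mod 10 = 6

Invalid (Luhn sum mod 10 = 6)


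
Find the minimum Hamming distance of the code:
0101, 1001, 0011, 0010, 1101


Comparing all pairs, minimum distance: 1
Can detect 0 errors, correct 0 errors

1


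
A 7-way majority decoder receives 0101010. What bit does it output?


Ones: 3 out of 7
Threshold: 4

0 (3/7 voted 1)


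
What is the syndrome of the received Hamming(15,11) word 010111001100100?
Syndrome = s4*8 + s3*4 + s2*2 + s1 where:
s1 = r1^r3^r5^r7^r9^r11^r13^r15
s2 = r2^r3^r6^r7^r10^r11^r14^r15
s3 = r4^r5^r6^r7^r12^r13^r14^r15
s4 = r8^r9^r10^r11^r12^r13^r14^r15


s1=1, s2=1, s3=0, s4=1

Syndrome = 11 (error at position 11)


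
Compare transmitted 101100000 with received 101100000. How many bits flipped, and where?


XOR: 000000000

0 errors (received matches sent)


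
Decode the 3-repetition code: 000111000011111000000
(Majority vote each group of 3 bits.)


Groups: 000, 111, 000, 011, 111, 000, 000
Majority votes: 0101100

0101100


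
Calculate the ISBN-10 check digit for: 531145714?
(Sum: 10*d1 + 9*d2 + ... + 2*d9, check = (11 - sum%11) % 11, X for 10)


Weighted sum: 180
180 mod 11 = 4

Check digit: 7


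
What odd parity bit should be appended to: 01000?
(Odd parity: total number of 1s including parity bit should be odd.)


Number of 1s in data: 1
Parity bit: 0

0


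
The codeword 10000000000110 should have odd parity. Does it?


Number of 1s: 3

Yes, parity is correct (3 ones)


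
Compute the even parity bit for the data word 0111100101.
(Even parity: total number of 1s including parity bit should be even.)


Number of 1s in data: 6
Parity bit: 0

0


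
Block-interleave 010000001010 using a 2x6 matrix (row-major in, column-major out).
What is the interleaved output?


Matrix:
  010000
  001010
Read columns: 001001000100

001001000100


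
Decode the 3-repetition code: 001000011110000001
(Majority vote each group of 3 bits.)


Groups: 001, 000, 011, 110, 000, 001
Majority votes: 001100

001100


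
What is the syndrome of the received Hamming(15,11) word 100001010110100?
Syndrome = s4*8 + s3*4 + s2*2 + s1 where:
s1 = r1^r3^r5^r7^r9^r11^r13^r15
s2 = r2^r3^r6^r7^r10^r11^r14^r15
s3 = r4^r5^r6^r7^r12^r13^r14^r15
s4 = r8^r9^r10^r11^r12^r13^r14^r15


s1=1, s2=1, s3=0, s4=0

Syndrome = 3 (error at position 3)


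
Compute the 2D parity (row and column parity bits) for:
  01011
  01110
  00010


Row parities: 111
Column parities: 00111

Row P: 111, Col P: 00111, Corner: 1


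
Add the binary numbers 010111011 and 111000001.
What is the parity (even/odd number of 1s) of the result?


010111011 = 187
111000001 = 449
Sum = 636 = 1001111100
1s count = 6

even parity (6 ones in 1001111100)


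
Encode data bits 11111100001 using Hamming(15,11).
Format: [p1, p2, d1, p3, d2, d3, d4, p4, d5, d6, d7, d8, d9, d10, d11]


Parity bits: p1=1, p2=1, p3=0, p4=1

111011111100001


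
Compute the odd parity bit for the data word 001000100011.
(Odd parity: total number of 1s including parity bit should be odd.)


Number of 1s in data: 4
Parity bit: 1

1


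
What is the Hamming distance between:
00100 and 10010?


XOR: 10110
Count of 1s: 3

3


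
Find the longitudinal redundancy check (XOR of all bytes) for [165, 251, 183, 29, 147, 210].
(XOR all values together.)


XOR chain: 165 ^ 251 ^ 183 ^ 29 ^ 147 ^ 210 = 181

181


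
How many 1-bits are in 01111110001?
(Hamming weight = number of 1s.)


Counting 1s in 01111110001

7


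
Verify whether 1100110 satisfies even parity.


Number of 1s: 4

Yes, parity is correct (4 ones)


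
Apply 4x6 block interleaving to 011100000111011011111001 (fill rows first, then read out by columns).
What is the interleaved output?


Matrix:
  011100
  000111
  011011
  111001
Read columns: 000110111011110001100111

000110111011110001100111


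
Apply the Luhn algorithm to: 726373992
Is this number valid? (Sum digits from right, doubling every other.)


Luhn sum = 56
56 mod 10 = 6

Invalid (Luhn sum mod 10 = 6)


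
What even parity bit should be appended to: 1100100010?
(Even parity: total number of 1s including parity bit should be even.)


Number of 1s in data: 4
Parity bit: 0

0


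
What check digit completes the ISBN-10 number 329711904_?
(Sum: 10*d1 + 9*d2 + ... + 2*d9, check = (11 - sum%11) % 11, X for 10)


Weighted sum: 224
224 mod 11 = 4

Check digit: 7


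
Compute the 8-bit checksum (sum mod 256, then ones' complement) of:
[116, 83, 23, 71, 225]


Sum = 518 mod 256 = 6
Complement = 249

249


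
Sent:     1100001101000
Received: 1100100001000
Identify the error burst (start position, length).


XOR: 0000101100000

Burst at position 4, length 4


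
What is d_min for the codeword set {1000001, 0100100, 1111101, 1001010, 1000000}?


Comparing all pairs, minimum distance: 1
Can detect 0 errors, correct 0 errors

1


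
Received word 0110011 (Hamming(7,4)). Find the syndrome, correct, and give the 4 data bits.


Syndrome = 0: no error detected

Data: 1011 (no errors)


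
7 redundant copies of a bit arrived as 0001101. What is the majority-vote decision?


Ones: 3 out of 7
Threshold: 4

0 (3/7 voted 1)


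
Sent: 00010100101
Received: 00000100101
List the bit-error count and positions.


XOR: 00010000000

1 error(s) at position(s): 3


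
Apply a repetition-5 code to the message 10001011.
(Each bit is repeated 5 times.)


Each bit -> 5 copies

1111100000000000000011111000001111111111


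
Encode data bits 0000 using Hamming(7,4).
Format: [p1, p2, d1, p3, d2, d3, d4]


Parity bits: p1=0, p2=0, p3=0

0000000


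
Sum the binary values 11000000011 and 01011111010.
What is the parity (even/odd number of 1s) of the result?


11000000011 = 1539
01011111010 = 762
Sum = 2301 = 100011111101
1s count = 8

even parity (8 ones in 100011111101)


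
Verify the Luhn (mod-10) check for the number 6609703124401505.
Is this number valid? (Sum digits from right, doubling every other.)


Luhn sum = 58
58 mod 10 = 8

Invalid (Luhn sum mod 10 = 8)


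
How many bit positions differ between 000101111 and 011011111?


XOR: 011110000
Count of 1s: 4

4


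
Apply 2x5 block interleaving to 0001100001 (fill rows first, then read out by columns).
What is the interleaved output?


Matrix:
  00011
  00001
Read columns: 0000001011

0000001011


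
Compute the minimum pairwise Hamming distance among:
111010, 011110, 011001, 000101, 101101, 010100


Comparing all pairs, minimum distance: 2
Can detect 1 errors, correct 0 errors

2


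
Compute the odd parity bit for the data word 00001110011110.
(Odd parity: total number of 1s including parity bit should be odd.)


Number of 1s in data: 7
Parity bit: 0

0


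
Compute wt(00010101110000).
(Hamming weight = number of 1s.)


Counting 1s in 00010101110000

5


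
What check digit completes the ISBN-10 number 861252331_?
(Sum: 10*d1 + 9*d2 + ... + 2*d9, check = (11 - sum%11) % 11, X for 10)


Weighted sum: 219
219 mod 11 = 10

Check digit: 1


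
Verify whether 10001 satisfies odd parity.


Number of 1s: 2

No, parity error (2 ones)


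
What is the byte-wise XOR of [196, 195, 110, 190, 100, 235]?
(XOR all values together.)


XOR chain: 196 ^ 195 ^ 110 ^ 190 ^ 100 ^ 235 = 88

88


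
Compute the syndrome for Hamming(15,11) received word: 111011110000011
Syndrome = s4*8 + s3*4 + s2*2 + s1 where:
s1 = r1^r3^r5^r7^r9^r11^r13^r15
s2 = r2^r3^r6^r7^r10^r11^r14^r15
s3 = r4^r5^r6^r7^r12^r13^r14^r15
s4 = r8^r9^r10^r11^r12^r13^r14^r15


s1=1, s2=0, s3=1, s4=1

Syndrome = 13 (error at position 13)


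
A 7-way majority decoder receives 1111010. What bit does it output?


Ones: 5 out of 7
Threshold: 4

1 (5/7 voted 1)


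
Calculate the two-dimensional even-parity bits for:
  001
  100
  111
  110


Row parities: 1110
Column parities: 100

Row P: 1110, Col P: 100, Corner: 1


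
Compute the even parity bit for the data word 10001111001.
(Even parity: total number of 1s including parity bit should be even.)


Number of 1s in data: 6
Parity bit: 0

0


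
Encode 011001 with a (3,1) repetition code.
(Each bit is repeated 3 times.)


Each bit -> 3 copies

000111111000000111


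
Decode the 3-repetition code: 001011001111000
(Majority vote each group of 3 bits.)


Groups: 001, 011, 001, 111, 000
Majority votes: 01010

01010


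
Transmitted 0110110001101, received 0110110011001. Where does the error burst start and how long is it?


XOR: 0000000010100

Burst at position 8, length 3


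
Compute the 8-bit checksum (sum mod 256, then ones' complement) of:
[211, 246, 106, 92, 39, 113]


Sum = 807 mod 256 = 39
Complement = 216

216


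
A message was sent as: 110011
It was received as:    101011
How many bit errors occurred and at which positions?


XOR: 011000

2 error(s) at position(s): 1, 2


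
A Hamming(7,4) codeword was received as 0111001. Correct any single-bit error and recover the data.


Syndrome = 2: error at position 2

Data: 1001 (corrected bit 2)


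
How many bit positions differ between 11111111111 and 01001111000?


XOR: 10110000111
Count of 1s: 6

6


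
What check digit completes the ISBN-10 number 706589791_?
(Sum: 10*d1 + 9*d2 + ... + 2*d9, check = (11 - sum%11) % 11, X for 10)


Weighted sum: 303
303 mod 11 = 6

Check digit: 5


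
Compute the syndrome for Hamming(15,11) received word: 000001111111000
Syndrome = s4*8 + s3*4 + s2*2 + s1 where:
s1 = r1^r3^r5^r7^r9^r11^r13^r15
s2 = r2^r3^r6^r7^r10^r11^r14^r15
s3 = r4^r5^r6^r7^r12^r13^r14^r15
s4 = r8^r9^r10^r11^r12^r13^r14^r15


s1=1, s2=0, s3=1, s4=1

Syndrome = 13 (error at position 13)


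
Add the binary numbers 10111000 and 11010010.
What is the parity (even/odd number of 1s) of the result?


10111000 = 184
11010010 = 210
Sum = 394 = 110001010
1s count = 4

even parity (4 ones in 110001010)
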